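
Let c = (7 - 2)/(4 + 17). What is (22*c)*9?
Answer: 330/7 ≈ 47.143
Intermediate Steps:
c = 5/21 ≈ 0.23810
(22*c)*9 = (22*(5/21))*9 = (110/21)*9 = 330/7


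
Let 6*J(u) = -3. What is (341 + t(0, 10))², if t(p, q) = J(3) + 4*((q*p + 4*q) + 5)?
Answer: 1083681/4 ≈ 2.7092e+5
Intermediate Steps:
J(u) = -½ (J(u) = (⅙)*(-3) = -½)
t(p, q) = 39/2 + 16*q + 4*p*q (t(p, q) = -½ + 4*((q*p + 4*q) + 5) = -½ + 4*((p*q + 4*q) + 5) = -½ + 4*((4*q + p*q) + 5) = -½ + 4*(5 + 4*q + p*q) = -½ + (20 + 16*q + 4*p*q) = 39/2 + 16*q + 4*p*q)
(341 + t(0, 10))² = (341 + (39/2 + 16*10 + 4*0*10))² = (341 + (39/2 + 160 + 0))² = (341 + 359/2)² = (1041/2)² = 1083681/4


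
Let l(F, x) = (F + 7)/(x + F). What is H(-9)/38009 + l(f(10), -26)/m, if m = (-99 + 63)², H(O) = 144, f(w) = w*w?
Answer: 17877139/3645215136 ≈ 0.0049043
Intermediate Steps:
f(w) = w²
l(F, x) = (7 + F)/(F + x)
m = 1296 (m = (-36)² = 1296)
H(-9)/38009 + l(f(10), -26)/m = 144/38009 + ((7 + 10²)/(10² - 26))/1296 = 144*(1/38009) + ((7 + 100)/(100 - 26))*(1/1296) = 144/38009 + (107/74)*(1/1296) = 144/38009 + 107/95904 = 17877139/3645215136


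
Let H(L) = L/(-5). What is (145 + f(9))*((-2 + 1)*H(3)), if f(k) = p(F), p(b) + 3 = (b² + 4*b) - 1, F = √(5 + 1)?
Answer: 441/5 + 12*√6/5 ≈ 94.079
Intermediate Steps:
H(L) = -L/5 (H(L) = L*(-⅕) = -L/5)
F = √6 ≈ 2.4495
p(b) = -4 + b² + 4*b (p(b) = -3 + ((b² + 4*b) - 1) = -3 + (-1 + b² + 4*b) = -4 + b² + 4*b)
f(k) = 2 + 4*√6 (f(k) = -4 + (√6)² + 4*√6 = -4 + 6 + 4*√6 = 2 + 4*√6)
(145 + f(9))*((-2 + 1)*H(3)) = (145 + (2 + 4*√6))*((-2 + 1)*(-⅕*3)) = (147 + 4*√6)*(-1*(-⅗)) = (147 + 4*√6)*(⅗) = 441/5 + 12*√6/5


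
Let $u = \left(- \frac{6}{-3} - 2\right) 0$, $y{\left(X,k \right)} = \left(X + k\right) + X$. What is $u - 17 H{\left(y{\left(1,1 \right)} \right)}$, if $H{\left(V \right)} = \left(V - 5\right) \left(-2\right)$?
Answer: $-68$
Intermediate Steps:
$y{\left(X,k \right)} = k + 2 X$
$H{\left(V \right)} = 10 - 2 V$ ($H{\left(V \right)} = \left(-5 + V\right) \left(-2\right) = 10 - 2 V$)
$u = 0$ ($u = \left(\left(-6\right) \left(- \frac{1}{3}\right) - 2\right) 0 = \left(2 - 2\right) 0 = 0 \cdot 0 = 0$)
$u - 17 H{\left(y{\left(1,1 \right)} \right)} = 0 - 17 \left(10 - 2 \left(1 + 2 \cdot 1\right)\right) = 0 - 17 \left(10 - 2 \left(1 + 2\right)\right) = 0 - 17 \left(10 - 6\right) = 0 - 68 = -68$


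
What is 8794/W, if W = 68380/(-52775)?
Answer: -46410335/6838 ≈ -6787.1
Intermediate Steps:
W = -13676/10555 (W = 68380*(-1/52775) = -13676/10555 ≈ -1.2957)
8794/W = 8794/(-13676/10555) = 8794*(-10555/13676) = -46410335/6838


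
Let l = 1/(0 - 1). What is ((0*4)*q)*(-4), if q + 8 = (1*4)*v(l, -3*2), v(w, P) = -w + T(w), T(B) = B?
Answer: 0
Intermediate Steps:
l = -1 (l = 1/(-1) = -1)
v(w, P) = 0 (v(w, P) = -w + w = 0)
q = -8 (q = -8 + (1*4)*0 = -8 + 4*0 = -8 + 0 = -8)
((0*4)*q)*(-4) = ((0*4)*(-8))*(-4) = (0*(-8))*(-4) = 0*(-4) = 0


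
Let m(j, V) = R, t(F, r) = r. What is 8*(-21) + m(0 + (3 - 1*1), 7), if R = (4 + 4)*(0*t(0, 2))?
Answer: -168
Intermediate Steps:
R = 0 (R = (4 + 4)*(0*2) = 8*0 = 0)
m(j, V) = 0
8*(-21) + m(0 + (3 - 1*1), 7) = 8*(-21) + 0 = -168 + 0 = -168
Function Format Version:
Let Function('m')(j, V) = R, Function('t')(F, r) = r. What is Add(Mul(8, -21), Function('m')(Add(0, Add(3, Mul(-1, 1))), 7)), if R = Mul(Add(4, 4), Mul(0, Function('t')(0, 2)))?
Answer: -168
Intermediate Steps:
R = 0 (R = Mul(Add(4, 4), Mul(0, 2)) = Mul(8, 0) = 0)
Function('m')(j, V) = 0
Add(Mul(8, -21), Function('m')(Add(0, Add(3, Mul(-1, 1))), 7)) = Add(Mul(8, -21), 0) = Add(-168, 0) = -168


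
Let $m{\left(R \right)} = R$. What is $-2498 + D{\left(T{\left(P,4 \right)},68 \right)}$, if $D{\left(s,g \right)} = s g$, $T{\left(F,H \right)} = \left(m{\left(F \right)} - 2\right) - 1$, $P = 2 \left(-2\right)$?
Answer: $-2974$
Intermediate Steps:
$P = -4$
$T{\left(F,H \right)} = -3 + F$ ($T{\left(F,H \right)} = \left(F - 2\right) - 1 = \left(-2 + F\right) - 1 = -3 + F$)
$D{\left(s,g \right)} = g s$
$-2498 + D{\left(T{\left(P,4 \right)},68 \right)} = -2498 + 68 \left(-3 - 4\right) = -2498 + 68 \left(-7\right) = -2498 - 476 = -2974$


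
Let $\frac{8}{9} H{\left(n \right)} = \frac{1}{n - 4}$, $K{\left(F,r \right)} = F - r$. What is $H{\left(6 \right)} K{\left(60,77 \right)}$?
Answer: $- \frac{153}{16} \approx -9.5625$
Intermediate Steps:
$H{\left(n \right)} = \frac{9}{8 \left(-4 + n\right)}$ ($H{\left(n \right)} = \frac{9}{8 \left(n - 4\right)} = \frac{9}{8 \left(-4 + n\right)}$)
$H{\left(6 \right)} K{\left(60,77 \right)} = \frac{9}{8 \left(-4 + 6\right)} \left(60 - 77\right) = \frac{9}{8 \cdot 2} \left(60 - 77\right) = \frac{9}{8} \cdot \frac{1}{2} \left(-17\right) = \frac{9}{16} \left(-17\right) = - \frac{153}{16}$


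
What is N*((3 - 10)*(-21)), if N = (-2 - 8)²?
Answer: 14700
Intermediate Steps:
N = 100 (N = (-10)² = 100)
N*((3 - 10)*(-21)) = 100*((3 - 10)*(-21)) = 100*(-7*(-21)) = 100*147 = 14700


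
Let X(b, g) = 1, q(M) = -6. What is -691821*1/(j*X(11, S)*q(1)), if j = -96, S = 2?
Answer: -76869/64 ≈ -1201.1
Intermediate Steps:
-691821*1/(j*X(11, S)*q(1)) = -691821/(-96*1*(-6)) = -691821/((-96*(-6))) = -691821/576 = -691821*1/576 = -76869/64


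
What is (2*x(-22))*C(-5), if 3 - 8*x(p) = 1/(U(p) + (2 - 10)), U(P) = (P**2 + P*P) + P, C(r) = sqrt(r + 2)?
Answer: 2813*I*sqrt(3)/3752 ≈ 1.2986*I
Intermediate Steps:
C(r) = sqrt(2 + r)
U(P) = P + 2*P**2 (U(P) = (P**2 + P**2) + P = 2*P**2 + P = P + 2*P**2)
x(p) = 3/8 - 1/(8*(-8 + p*(1 + 2*p))) (x(p) = 3/8 - 1/(8*(p*(1 + 2*p) + (2 - 10))) = 3/8 - 1/(8*(p*(1 + 2*p) - 8)) = 3/8 - 1/(8*(-8 + p*(1 + 2*p))))
(2*x(-22))*C(-5) = (2*((-25 + 3*(-22)*(1 + 2*(-22)))/(8*(-8 - 22*(1 + 2*(-22))))))*sqrt(2 - 5) = (2*((-25 + 3*(-22)*(1 - 44))/(8*(-8 - 22*(1 - 44)))))*sqrt(-3) = (2*((-25 + 3*(-22)*(-43))/(8*(-8 - 22*(-43)))))*(I*sqrt(3)) = (2*((-25 + 2838)/(8*(-8 + 946))))*(I*sqrt(3)) = (2*((1/8)*2813/938))*(I*sqrt(3)) = (2*((1/8)*(1/938)*2813))*(I*sqrt(3)) = (2*(2813/7504))*(I*sqrt(3)) = 2813*(I*sqrt(3))/3752 = 2813*I*sqrt(3)/3752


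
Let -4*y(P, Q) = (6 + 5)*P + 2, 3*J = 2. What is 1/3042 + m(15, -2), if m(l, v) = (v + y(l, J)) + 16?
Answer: -168829/6084 ≈ -27.750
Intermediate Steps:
J = ⅔ (J = (⅓)*2 = ⅔ ≈ 0.66667)
y(P, Q) = -½ - 11*P/4 (y(P, Q) = -((6 + 5)*P + 2)/4 = -(11*P + 2)/4 = -(2 + 11*P)/4 = -½ - 11*P/4)
m(l, v) = 31/2 + v - 11*l/4 (m(l, v) = (v + (-½ - 11*l/4)) + 16 = (-½ + v - 11*l/4) + 16 = 31/2 + v - 11*l/4)
1/3042 + m(15, -2) = 1/3042 + (31/2 - 2 - 11/4*15) = 1/3042 + (31/2 - 2 - 165/4) = 1/3042 - 111/4 = -168829/6084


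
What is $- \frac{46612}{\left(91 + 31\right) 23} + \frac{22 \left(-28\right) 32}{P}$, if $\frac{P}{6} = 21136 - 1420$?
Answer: $- \frac{348082814}{20746161} \approx -16.778$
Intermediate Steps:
$P = 118296$ ($P = 6 \left(21136 - 1420\right) = 6 \cdot 19716 = 118296$)
$- \frac{46612}{\left(91 + 31\right) 23} + \frac{22 \left(-28\right) 32}{P} = - \frac{46612}{\left(91 + 31\right) 23} + \frac{22 \left(-28\right) 32}{118296} = - \frac{46612}{122 \cdot 23} + \left(-616\right) 32 \cdot \frac{1}{118296} = - \frac{46612}{2806} - \frac{2464}{14787} = \left(-46612\right) \frac{1}{2806} - \frac{2464}{14787} = - \frac{23306}{1403} - \frac{2464}{14787} = - \frac{348082814}{20746161}$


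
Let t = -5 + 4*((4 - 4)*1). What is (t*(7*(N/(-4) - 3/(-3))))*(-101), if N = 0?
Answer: 3535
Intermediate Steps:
t = -5 (t = -5 + 4*(0*1) = -5 + 4*0 = -5 + 0 = -5)
(t*(7*(N/(-4) - 3/(-3))))*(-101) = -35*(0/(-4) - 3/(-3))*(-101) = -35*(0*(-¼) - 3*(-⅓))*(-101) = -35*(0 + 1)*(-101) = -35*(-101) = 3535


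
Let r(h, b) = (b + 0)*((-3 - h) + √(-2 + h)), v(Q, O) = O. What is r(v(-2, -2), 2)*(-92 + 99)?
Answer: -14 + 28*I ≈ -14.0 + 28.0*I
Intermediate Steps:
r(h, b) = b*(-3 + √(-2 + h) - h)
r(v(-2, -2), 2)*(-92 + 99) = (2*(-3 + √(-2 - 2) - 1*(-2)))*(-92 + 99) = (2*(-3 + √(-4) + 2))*7 = (2*(-3 + 2*I + 2))*7 = (2*(-1 + 2*I))*7 = (-2 + 4*I)*7 = -14 + 28*I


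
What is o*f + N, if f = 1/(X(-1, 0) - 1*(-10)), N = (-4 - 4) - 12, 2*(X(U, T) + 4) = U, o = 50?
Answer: -120/11 ≈ -10.909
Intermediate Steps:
X(U, T) = -4 + U/2
N = -20 (N = -8 - 12 = -20)
f = 2/11 (f = 1/((-4 + (1/2)*(-1)) - 1*(-10)) = 1/((-4 - 1/2) + 10) = 1/(-9/2 + 10) = 1/(11/2) = 2/11 ≈ 0.18182)
o*f + N = 50*(2/11) - 20 = 100/11 - 20 = -120/11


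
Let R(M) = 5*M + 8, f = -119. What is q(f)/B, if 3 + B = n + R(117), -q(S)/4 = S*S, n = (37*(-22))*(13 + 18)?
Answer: 14161/6161 ≈ 2.2985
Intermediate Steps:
n = -25234 (n = -814*31 = -25234)
q(S) = -4*S² (q(S) = -4*S*S = -4*S²)
R(M) = 8 + 5*M
B = -24644 (B = -3 + (-25234 + (8 + 5*117)) = -3 + (-25234 + (8 + 585)) = -3 + (-25234 + 593) = -3 - 24641 = -24644)
q(f)/B = -4*(-119)²/(-24644) = -4*14161*(-1/24644) = -56644*(-1/24644) = 14161/6161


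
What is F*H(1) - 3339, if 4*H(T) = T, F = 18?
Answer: -6669/2 ≈ -3334.5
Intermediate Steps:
H(T) = T/4
F*H(1) - 3339 = 18*((1/4)*1) - 3339 = 18*(1/4) - 3339 = 9/2 - 3339 = -6669/2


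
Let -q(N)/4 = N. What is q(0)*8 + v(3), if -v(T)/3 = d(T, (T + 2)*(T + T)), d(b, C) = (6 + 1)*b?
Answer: -63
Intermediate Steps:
q(N) = -4*N
d(b, C) = 7*b
v(T) = -21*T
q(0)*8 + v(3) = -4*0*8 - 21*3 = 0*8 - 63 = 0 - 63 = -63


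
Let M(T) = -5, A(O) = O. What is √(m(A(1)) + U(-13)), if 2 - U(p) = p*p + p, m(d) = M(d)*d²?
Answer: I*√159 ≈ 12.61*I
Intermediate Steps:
m(d) = -5*d²
U(p) = 2 - p - p² (U(p) = 2 - (p*p + p) = 2 - (p² + p) = 2 - (p + p²) = 2 + (-p - p²) = 2 - p - p²)
√(m(A(1)) + U(-13)) = √(-5*1² + (2 - 1*(-13) - 1*(-13)²)) = √(-5*1 + (2 + 13 - 1*169)) = √(-5 + (2 + 13 - 169)) = √(-5 - 154) = √(-159) = I*√159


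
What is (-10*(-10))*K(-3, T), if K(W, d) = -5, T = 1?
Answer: -500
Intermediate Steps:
(-10*(-10))*K(-3, T) = -10*(-10)*(-5) = 100*(-5) = -500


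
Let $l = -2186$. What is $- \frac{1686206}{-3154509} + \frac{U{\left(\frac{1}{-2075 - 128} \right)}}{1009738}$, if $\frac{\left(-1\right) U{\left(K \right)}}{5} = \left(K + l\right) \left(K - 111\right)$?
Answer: $- \frac{5155406496165618959}{7729287648654916089} \approx -0.667$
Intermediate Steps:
$U{\left(K \right)} = - 5 \left(-2186 + K\right) \left(-111 + K\right)$ ($U{\left(K \right)} = - 5 \left(K - 2186\right) \left(K - 111\right) = - 5 \left(-2186 + K\right) \left(-111 + K\right)$)
$- \frac{1686206}{-3154509} + \frac{U{\left(\frac{1}{-2075 - 128} \right)}}{1009738} = - \frac{1686206}{-3154509} + \frac{-1213230 - 5 \left(\frac{1}{-2075 - 128}\right)^{2} + \frac{11485}{-2075 - 128}}{1009738} = \left(-1686206\right) \left(- \frac{1}{3154509}\right) + \left(-1213230 - 5 \left(\frac{1}{-2203}\right)^{2} + \frac{11485}{-2203}\right) \frac{1}{1009738} = \frac{1686206}{3154509} + \left(-1213230 - 5 \left(- \frac{1}{2203}\right)^{2} + 11485 \left(- \frac{1}{2203}\right)\right) \frac{1}{1009738} = \frac{1686206}{3154509} + \left(-1213230 - \frac{5}{4853209} - \frac{11485}{2203}\right) \frac{1}{1009738} = \frac{1686206}{3154509} - \frac{2944042028265}{2450234774621} = - \frac{5155406496165618959}{7729287648654916089}$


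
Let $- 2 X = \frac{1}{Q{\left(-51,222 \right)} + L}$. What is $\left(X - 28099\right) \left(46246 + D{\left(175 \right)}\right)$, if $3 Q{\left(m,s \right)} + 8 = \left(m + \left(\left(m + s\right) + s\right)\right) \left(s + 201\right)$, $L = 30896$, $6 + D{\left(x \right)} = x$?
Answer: $- \frac{619100467268065}{474692} \approx -1.3042 \cdot 10^{9}$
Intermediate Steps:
$D{\left(x \right)} = -6 + x$
$Q{\left(m,s \right)} = - \frac{8}{3} + \frac{\left(201 + s\right) \left(2 m + 2 s\right)}{3}$ ($Q{\left(m,s \right)} = - \frac{8}{3} + \frac{\left(m + \left(\left(m + s\right) + s\right)\right) \left(s + 201\right)}{3} = - \frac{8}{3} + \frac{\left(m + \left(m + 2 s\right)\right) \left(201 + s\right)}{3} = - \frac{8}{3} + \frac{\left(2 m + 2 s\right) \left(201 + s\right)}{3} = - \frac{8}{3} + \frac{\left(201 + s\right) \left(2 m + 2 s\right)}{3}$)
$X = - \frac{3}{474692}$ ($X = - \frac{1}{2 \left(\left(- \frac{8}{3} + 134 \left(-51\right) + 134 \cdot 222 + \frac{2 \cdot 222^{2}}{3} + \frac{2}{3} \left(-51\right) 222\right) + 30896\right)} = - \frac{1}{2 \left(\left(- \frac{8}{3} - 6834 + 29748 + \frac{2}{3} \cdot 49284 - 7548\right) + 30896\right)} = - \frac{1}{2 \left(\left(- \frac{8}{3} - 6834 + 29748 + 32856 - 7548\right) + 30896\right)} = - \frac{1}{2 \left(\frac{144658}{3} + 30896\right)} = - \frac{1}{2 \cdot \frac{237346}{3}} = \left(- \frac{1}{2}\right) \frac{3}{237346} = - \frac{3}{474692} \approx -6.3199 \cdot 10^{-6}$)
$\left(X - 28099\right) \left(46246 + D{\left(175 \right)}\right) = \left(- \frac{3}{474692} - 28099\right) \left(46246 + \left(-6 + 175\right)\right) = - \frac{13338370511 \left(46246 + 169\right)}{474692} = \left(- \frac{13338370511}{474692}\right) 46415 = - \frac{619100467268065}{474692}$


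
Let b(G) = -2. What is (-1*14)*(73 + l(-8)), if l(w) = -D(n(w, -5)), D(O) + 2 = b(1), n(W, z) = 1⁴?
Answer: -1078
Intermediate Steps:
n(W, z) = 1
D(O) = -4 (D(O) = -2 - 2 = -4)
l(w) = 4 (l(w) = -1*(-4) = 4)
(-1*14)*(73 + l(-8)) = (-1*14)*(73 + 4) = -14*77 = -1078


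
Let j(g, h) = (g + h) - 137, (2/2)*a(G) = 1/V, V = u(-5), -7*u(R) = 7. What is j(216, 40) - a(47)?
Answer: 120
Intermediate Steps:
u(R) = -1 (u(R) = -1/7*7 = -1)
V = -1
a(G) = -1 (a(G) = 1/(-1) = -1)
j(g, h) = -137 + g + h
j(216, 40) - a(47) = (-137 + 216 + 40) - 1*(-1) = 119 + 1 = 120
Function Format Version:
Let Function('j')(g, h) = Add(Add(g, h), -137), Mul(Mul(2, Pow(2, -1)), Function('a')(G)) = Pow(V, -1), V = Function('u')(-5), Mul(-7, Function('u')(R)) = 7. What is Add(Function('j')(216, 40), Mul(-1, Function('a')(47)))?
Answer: 120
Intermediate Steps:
Function('u')(R) = -1 (Function('u')(R) = Mul(Rational(-1, 7), 7) = -1)
V = -1
Function('a')(G) = -1 (Function('a')(G) = Pow(-1, -1) = -1)
Function('j')(g, h) = Add(-137, g, h)
Add(Function('j')(216, 40), Mul(-1, Function('a')(47))) = Add(Add(-137, 216, 40), Mul(-1, -1)) = Add(119, 1) = 120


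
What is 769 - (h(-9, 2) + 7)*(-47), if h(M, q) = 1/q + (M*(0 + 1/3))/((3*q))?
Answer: 1098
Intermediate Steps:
h(M, q) = 1/q + M/(9*q) (h(M, q) = 1/q + (M*(0 + ⅓))*(1/(3*q)) = 1/q + (M*(⅓))*(1/(3*q)) = 1/q + (M/3)*(1/(3*q)) = 1/q + M/(9*q))
769 - (h(-9, 2) + 7)*(-47) = 769 - ((⅑)*(9 - 9)/2 + 7)*(-47) = 769 - ((⅑)*(½)*0 + 7)*(-47) = 769 - (0 + 7)*(-47) = 769 - 7*(-47) = 769 - 1*(-329) = 769 + 329 = 1098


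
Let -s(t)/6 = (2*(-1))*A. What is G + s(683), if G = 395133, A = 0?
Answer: 395133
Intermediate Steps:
s(t) = 0 (s(t) = -6*2*(-1)*0 = -(-12)*0 = -6*0 = 0)
G + s(683) = 395133 + 0 = 395133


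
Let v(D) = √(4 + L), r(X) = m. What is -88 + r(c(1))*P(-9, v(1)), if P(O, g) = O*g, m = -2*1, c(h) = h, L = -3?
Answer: -70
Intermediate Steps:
m = -2
r(X) = -2
v(D) = 1 (v(D) = √(4 - 3) = √1 = 1)
-88 + r(c(1))*P(-9, v(1)) = -88 - (-18) = -88 - 2*(-9) = -88 + 18 = -70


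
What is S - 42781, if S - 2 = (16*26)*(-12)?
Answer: -47771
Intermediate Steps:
S = -4990 (S = 2 + (16*26)*(-12) = 2 + 416*(-12) = 2 - 4992 = -4990)
S - 42781 = -4990 - 42781 = -47771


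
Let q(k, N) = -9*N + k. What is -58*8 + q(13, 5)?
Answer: -496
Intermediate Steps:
q(k, N) = k - 9*N
-58*8 + q(13, 5) = -58*8 + (13 - 9*5) = -464 + (13 - 45) = -464 - 32 = -496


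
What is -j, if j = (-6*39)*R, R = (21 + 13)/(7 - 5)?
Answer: 3978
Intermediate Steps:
R = 17 (R = 34/2 = 34*(½) = 17)
j = -3978 (j = -6*39*17 = -234*17 = -3978)
-j = -1*(-3978) = 3978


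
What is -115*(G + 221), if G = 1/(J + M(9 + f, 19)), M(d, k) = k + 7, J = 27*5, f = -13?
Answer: -177910/7 ≈ -25416.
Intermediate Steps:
J = 135
M(d, k) = 7 + k
G = 1/161 (G = 1/(135 + (7 + 19)) = 1/(135 + 26) = 1/161 ≈ 0.0062112)
-115*(G + 221) = -115*(1/161 + 221) = -115*35582/161 = -177910/7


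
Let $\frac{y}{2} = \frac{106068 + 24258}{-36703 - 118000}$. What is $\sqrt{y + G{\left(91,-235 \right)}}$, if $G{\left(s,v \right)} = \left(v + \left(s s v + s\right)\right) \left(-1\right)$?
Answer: $\frac{\sqrt{46577897121327055}}{154703} \approx 1395.1$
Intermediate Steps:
$G{\left(s,v \right)} = - s - v - v s^{2}$ ($G{\left(s,v \right)} = \left(v + \left(s^{2} v + s\right)\right) \left(-1\right) = \left(v + \left(v s^{2} + s\right)\right) \left(-1\right) = \left(v + \left(s + v s^{2}\right)\right) \left(-1\right) = \left(s + v + v s^{2}\right) \left(-1\right) = - s - v - v s^{2}$)
$y = - \frac{260652}{154703}$ ($y = 2 \frac{106068 + 24258}{-36703 - 118000} = 2 \frac{130326}{-154703} = 2 \cdot 130326 \left(- \frac{1}{154703}\right) = 2 \left(- \frac{130326}{154703}\right) = - \frac{260652}{154703} \approx -1.6849$)
$\sqrt{y + G{\left(91,-235 \right)}} = \sqrt{- \frac{260652}{154703} - \left(-144 - 1946035\right)} = \sqrt{- \frac{260652}{154703} + \left(-91 + 235 + 1946035\right)} = \sqrt{- \frac{260652}{154703} + 1946179} = \sqrt{\frac{301079469185}{154703}} = \frac{\sqrt{46577897121327055}}{154703}$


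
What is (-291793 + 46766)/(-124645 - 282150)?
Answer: 245027/406795 ≈ 0.60233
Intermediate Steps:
(-291793 + 46766)/(-124645 - 282150) = -245027/(-406795) = -245027*(-1/406795) = 245027/406795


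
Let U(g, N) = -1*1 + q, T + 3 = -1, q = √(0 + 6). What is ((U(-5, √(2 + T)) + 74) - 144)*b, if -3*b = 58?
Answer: 4118/3 - 58*√6/3 ≈ 1325.3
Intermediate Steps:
b = -58/3 (b = -⅓*58 = -58/3 ≈ -19.333)
q = √6 ≈ 2.4495
T = -4 (T = -3 - 1 = -4)
U(g, N) = -1 + √6 (U(g, N) = -1*1 + √6 = -1 + √6)
((U(-5, √(2 + T)) + 74) - 144)*b = (((-1 + √6) + 74) - 144)*(-58/3) = ((73 + √6) - 144)*(-58/3) = (-71 + √6)*(-58/3) = 4118/3 - 58*√6/3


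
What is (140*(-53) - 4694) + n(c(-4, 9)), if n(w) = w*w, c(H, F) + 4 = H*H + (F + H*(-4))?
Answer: -10745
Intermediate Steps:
c(H, F) = -4 + F + H² - 4*H (c(H, F) = -4 + (H*H + (F + H*(-4))) = -4 + (H² + (F - 4*H)) = -4 + (F + H² - 4*H) = -4 + F + H² - 4*H)
n(w) = w²
(140*(-53) - 4694) + n(c(-4, 9)) = (140*(-53) - 4694) + (-4 + 9 + (-4)² - 4*(-4))² = (-7420 - 4694) + (-4 + 9 + 16 + 16)² = -12114 + 37² = -12114 + 1369 = -10745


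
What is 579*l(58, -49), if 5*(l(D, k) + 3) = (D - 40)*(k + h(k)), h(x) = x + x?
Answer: -1540719/5 ≈ -3.0814e+5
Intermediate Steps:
h(x) = 2*x
l(D, k) = -3 + 3*k*(-40 + D)/5 (l(D, k) = -3 + ((D - 40)*(k + 2*k))/5 = -3 + ((-40 + D)*(3*k))/5 = -3 + (3*k*(-40 + D))/5 = -3 + 3*k*(-40 + D)/5)
579*l(58, -49) = 579*(-3 - 24*(-49) + (3/5)*58*(-49)) = 579*(-3 + 1176 - 8526/5) = 579*(-2661/5) = -1540719/5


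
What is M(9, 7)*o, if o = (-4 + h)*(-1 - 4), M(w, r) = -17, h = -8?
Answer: -1020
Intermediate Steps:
o = 60 (o = (-4 - 8)*(-1 - 4) = -12*(-5) = 60)
M(9, 7)*o = -17*60 = -1020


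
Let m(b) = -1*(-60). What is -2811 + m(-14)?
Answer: -2751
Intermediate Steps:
m(b) = 60
-2811 + m(-14) = -2811 + 60 = -2751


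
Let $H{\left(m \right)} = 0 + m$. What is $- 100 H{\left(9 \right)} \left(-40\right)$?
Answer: $36000$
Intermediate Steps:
$H{\left(m \right)} = m$
$- 100 H{\left(9 \right)} \left(-40\right) = \left(-100\right) 9 \left(-40\right) = \left(-900\right) \left(-40\right) = 36000$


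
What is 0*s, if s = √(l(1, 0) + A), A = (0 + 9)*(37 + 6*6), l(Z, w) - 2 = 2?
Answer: 0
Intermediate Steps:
l(Z, w) = 4 (l(Z, w) = 2 + 2 = 4)
A = 657 (A = 9*(37 + 36) = 9*73 = 657)
s = √661 (s = √(4 + 657) = √661 ≈ 25.710)
0*s = 0*√661 = 0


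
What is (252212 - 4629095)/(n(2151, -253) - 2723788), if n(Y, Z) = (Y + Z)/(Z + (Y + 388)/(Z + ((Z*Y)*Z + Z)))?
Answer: 76231644387477705/47440018408284877 ≈ 1.6069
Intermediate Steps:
n(Y, Z) = (Y + Z)/(Z + (388 + Y)/(2*Z + Y*Z²)) (n(Y, Z) = (Y + Z)/(Z + (388 + Y)/(Z + ((Y*Z)*Z + Z))) = (Y + Z)/(Z + (388 + Y)/(Z + (Y*Z² + Z))) = (Y + Z)/(Z + (388 + Y)/(Z + (Z + Y*Z²))) = (Y + Z)/(Z + (388 + Y)/(2*Z + Y*Z²)))
(252212 - 4629095)/(n(2151, -253) - 2723788) = (252212 - 4629095)/(-253*(2*2151 + 2*(-253) + 2151*(-253)² - 253*2151²)/(388 + 2151 + 2*(-253)² + 2151*(-253)³) - 2723788) = -4376883/(-253*(4302 - 506 + 2151*64009 - 253*4626801)/(388 + 2151 + 2*64009 + 2151*(-16194277)) - 2723788) = -4376883/(-253*(4302 - 506 + 137683359 - 1170580653)/(388 + 2151 + 128018 - 34833889827) - 2723788) = -4376883/(-253*(-1032893498)/(-34833759270) - 2723788) = -4376883/(-253*(-1/34833759270)*(-1032893498) - 2723788) = -4376883/(-130661027497/17416879635 - 2723788) = -4376883/(-47440018408284877/17416879635) = -4376883*(-17416879635/47440018408284877) = 76231644387477705/47440018408284877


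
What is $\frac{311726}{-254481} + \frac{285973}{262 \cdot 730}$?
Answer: $\frac{100412063}{371542260} \approx 0.27026$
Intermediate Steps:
$\frac{311726}{-254481} + \frac{285973}{262 \cdot 730} = 311726 \left(- \frac{1}{254481}\right) + \frac{285973}{191260} = - \frac{311726}{254481} + 285973 \cdot \frac{1}{191260} = - \frac{311726}{254481} + \frac{2183}{1460} = \frac{100412063}{371542260}$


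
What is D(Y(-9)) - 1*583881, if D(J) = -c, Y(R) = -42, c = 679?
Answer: -584560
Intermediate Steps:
D(J) = -679 (D(J) = -1*679 = -679)
D(Y(-9)) - 1*583881 = -679 - 1*583881 = -679 - 583881 = -584560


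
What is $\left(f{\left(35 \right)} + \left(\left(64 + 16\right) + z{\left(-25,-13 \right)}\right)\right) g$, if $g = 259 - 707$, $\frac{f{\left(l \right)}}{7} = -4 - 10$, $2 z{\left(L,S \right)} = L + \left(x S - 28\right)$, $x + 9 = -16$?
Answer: $-52864$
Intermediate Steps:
$x = -25$ ($x = -9 - 16 = -25$)
$z{\left(L,S \right)} = -14 + \frac{L}{2} - \frac{25 S}{2}$ ($z{\left(L,S \right)} = \frac{L - \left(28 + 25 S\right)}{2} = \frac{-28 + L - 25 S}{2} = -14 + \frac{L}{2} - \frac{25 S}{2}$)
$f{\left(l \right)} = -98$ ($f{\left(l \right)} = 7 \left(-4 - 10\right) = 7 \left(-14\right) = -98$)
$g = -448$
$\left(f{\left(35 \right)} + \left(\left(64 + 16\right) + z{\left(-25,-13 \right)}\right)\right) g = \left(-98 + \left(\left(64 + 16\right) - -136\right)\right) \left(-448\right) = \left(-98 + \left(80 - -136\right)\right) \left(-448\right) = \left(-98 + \left(80 + 136\right)\right) \left(-448\right) = \left(-98 + 216\right) \left(-448\right) = 118 \left(-448\right) = -52864$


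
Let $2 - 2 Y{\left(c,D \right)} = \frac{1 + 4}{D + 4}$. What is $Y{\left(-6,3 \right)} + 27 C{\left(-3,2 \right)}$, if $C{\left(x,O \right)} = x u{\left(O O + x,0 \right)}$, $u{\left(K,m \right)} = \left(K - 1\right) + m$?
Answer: $\frac{9}{14} \approx 0.64286$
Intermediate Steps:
$Y{\left(c,D \right)} = 1 - \frac{5}{2 \left(4 + D\right)}$ ($Y{\left(c,D \right)} = 1 - \frac{\left(1 + 4\right) \frac{1}{D + 4}}{2} = 1 - \frac{5 \frac{1}{4 + D}}{2} = 1 - \frac{5}{2 \left(4 + D\right)}$)
$u{\left(K,m \right)} = -1 + K + m$ ($u{\left(K,m \right)} = \left(-1 + K\right) + m = -1 + K + m$)
$C{\left(x,O \right)} = x \left(-1 + x + O^{2}\right)$ ($C{\left(x,O \right)} = x \left(-1 + \left(O O + x\right) + 0\right) = x \left(-1 + \left(O^{2} + x\right) + 0\right) = x \left(-1 + \left(x + O^{2}\right) + 0\right) = x \left(-1 + x + O^{2}\right)$)
$Y{\left(-6,3 \right)} + 27 C{\left(-3,2 \right)} = \frac{\frac{3}{2} + 3}{4 + 3} + 27 \left(- 3 \left(-1 - 3 + 2^{2}\right)\right) = \frac{1}{7} \cdot \frac{9}{2} + 27 \left(- 3 \left(-1 - 3 + 4\right)\right) = \frac{1}{7} \cdot \frac{9}{2} + 27 \left(\left(-3\right) 0\right) = \frac{9}{14} + 27 \cdot 0 = \frac{9}{14} + 0 = \frac{9}{14}$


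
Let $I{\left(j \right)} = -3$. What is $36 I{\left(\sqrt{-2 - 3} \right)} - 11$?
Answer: $-119$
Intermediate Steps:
$36 I{\left(\sqrt{-2 - 3} \right)} - 11 = 36 \left(-3\right) - 11 = -108 - 11 = -119$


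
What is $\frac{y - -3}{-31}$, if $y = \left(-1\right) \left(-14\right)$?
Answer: $- \frac{17}{31} \approx -0.54839$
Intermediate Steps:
$y = 14$
$\frac{y - -3}{-31} = \frac{14 - -3}{-31} = - \frac{14 + 3}{31} = \left(- \frac{1}{31}\right) 17 = - \frac{17}{31}$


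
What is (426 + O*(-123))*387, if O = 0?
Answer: 164862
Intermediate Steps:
(426 + O*(-123))*387 = (426 + 0*(-123))*387 = (426 + 0)*387 = 426*387 = 164862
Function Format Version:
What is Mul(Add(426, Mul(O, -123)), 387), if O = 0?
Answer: 164862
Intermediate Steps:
Mul(Add(426, Mul(O, -123)), 387) = Mul(Add(426, Mul(0, -123)), 387) = Mul(Add(426, 0), 387) = Mul(426, 387) = 164862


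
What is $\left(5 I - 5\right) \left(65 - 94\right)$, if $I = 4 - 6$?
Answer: $435$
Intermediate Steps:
$I = -2$ ($I = 4 - 6 = -2$)
$\left(5 I - 5\right) \left(65 - 94\right) = \left(5 \left(-2\right) - 5\right) \left(65 - 94\right) = \left(-10 - 5\right) \left(-29\right) = \left(-15\right) \left(-29\right) = 435$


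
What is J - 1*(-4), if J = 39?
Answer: 43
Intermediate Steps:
J - 1*(-4) = 39 - 1*(-4) = 39 + 4 = 43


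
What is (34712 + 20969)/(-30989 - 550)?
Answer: -55681/31539 ≈ -1.7655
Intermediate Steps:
(34712 + 20969)/(-30989 - 550) = 55681/(-31539) = 55681*(-1/31539) = -55681/31539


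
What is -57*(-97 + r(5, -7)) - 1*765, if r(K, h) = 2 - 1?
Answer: 4707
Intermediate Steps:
r(K, h) = 1
-57*(-97 + r(5, -7)) - 1*765 = -57*(-97 + 1) - 1*765 = -57*(-96) - 765 = 5472 - 765 = 4707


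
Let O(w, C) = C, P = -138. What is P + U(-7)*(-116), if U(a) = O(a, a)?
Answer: 674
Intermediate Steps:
U(a) = a
P + U(-7)*(-116) = -138 - 7*(-116) = -138 + 812 = 674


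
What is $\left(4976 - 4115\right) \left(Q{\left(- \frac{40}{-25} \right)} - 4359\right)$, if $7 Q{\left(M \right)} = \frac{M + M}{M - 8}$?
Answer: $- \frac{7506321}{2} \approx -3.7532 \cdot 10^{6}$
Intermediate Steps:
$Q{\left(M \right)} = \frac{2 M}{7 \left(-8 + M\right)}$ ($Q{\left(M \right)} = \frac{\left(M + M\right) \frac{1}{M - 8}}{7} = \frac{2 M \frac{1}{-8 + M}}{7} = \frac{2 M}{7 \left(-8 + M\right)}$)
$\left(4976 - 4115\right) \left(Q{\left(- \frac{40}{-25} \right)} - 4359\right) = \left(4976 - 4115\right) \left(\frac{2 \left(- \frac{40}{-25}\right)}{7 \left(-8 - \frac{40}{-25}\right)} - 4359\right) = 861 \left(\frac{2 \left(\left(-40\right) \left(- \frac{1}{25}\right)\right)}{7 \left(-8 - - \frac{8}{5}\right)} - 4359\right) = 861 \left(\frac{2}{7} \cdot \frac{8}{5} \frac{1}{-8 + \frac{8}{5}} - 4359\right) = 861 \left(\frac{2}{7} \cdot \frac{8}{5} \frac{1}{- \frac{32}{5}} - 4359\right) = 861 \left(\frac{2}{7} \cdot \frac{8}{5} \left(- \frac{5}{32}\right) - 4359\right) = 861 \left(- \frac{1}{14} - 4359\right) = 861 \left(- \frac{61027}{14}\right) = - \frac{7506321}{2}$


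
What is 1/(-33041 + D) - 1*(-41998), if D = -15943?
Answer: 2057230031/48984 ≈ 41998.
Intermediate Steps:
1/(-33041 + D) - 1*(-41998) = 1/(-33041 - 15943) - 1*(-41998) = 1/(-48984) + 41998 = -1/48984 + 41998 = 2057230031/48984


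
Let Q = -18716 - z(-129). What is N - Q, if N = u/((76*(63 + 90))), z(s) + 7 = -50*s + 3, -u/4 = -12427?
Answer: 4303433/171 ≈ 25166.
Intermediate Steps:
u = 49708 (u = -4*(-12427) = 49708)
z(s) = -4 - 50*s (z(s) = -7 + (-50*s + 3) = -7 + (3 - 50*s) = -4 - 50*s)
N = 731/171 (N = 49708/((76*(63 + 90))) = 49708/((76*153)) = 49708/11628 = 49708*(1/11628) = 731/171 ≈ 4.2749)
Q = -25162 (Q = -18716 - (-4 - 50*(-129)) = -18716 - (-4 + 6450) = -18716 - 1*6446 = -18716 - 6446 = -25162)
N - Q = 731/171 - 1*(-25162) = 731/171 + 25162 = 4303433/171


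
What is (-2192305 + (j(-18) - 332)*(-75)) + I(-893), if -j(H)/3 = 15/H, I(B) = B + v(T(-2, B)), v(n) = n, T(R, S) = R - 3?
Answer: -4336981/2 ≈ -2.1685e+6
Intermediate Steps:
T(R, S) = -3 + R
I(B) = -5 + B (I(B) = B + (-3 - 2) = B - 5 = -5 + B)
j(H) = -45/H
(-2192305 + (j(-18) - 332)*(-75)) + I(-893) = (-2192305 + (-45/(-18) - 332)*(-75)) + (-5 - 893) = (-2192305 + (-45*(-1/18) - 332)*(-75)) - 898 = (-2192305 + (5/2 - 332)*(-75)) - 898 = (-2192305 - 659/2*(-75)) - 898 = (-2192305 + 49425/2) - 898 = -4335185/2 - 898 = -4336981/2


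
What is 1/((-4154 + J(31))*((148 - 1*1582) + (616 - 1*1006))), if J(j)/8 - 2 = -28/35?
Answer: 5/37796928 ≈ 1.3229e-7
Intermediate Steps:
J(j) = 48/5 (J(j) = 16 + 8*(-28/35) = 16 + 8*(-28*1/35) = 16 + 8*(-4/5) = 16 - 32/5 = 48/5)
1/((-4154 + J(31))*((148 - 1*1582) + (616 - 1*1006))) = 1/((-4154 + 48/5)*((148 - 1*1582) + (616 - 1*1006))) = 1/(-20722*((148 - 1582) + (616 - 1006))/5) = 1/(-20722*(-1434 - 390)/5) = 1/(-20722/5*(-1824)) = 1/(37796928/5) = 5/37796928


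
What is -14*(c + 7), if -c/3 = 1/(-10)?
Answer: -511/5 ≈ -102.20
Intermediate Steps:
c = 3/10 (c = -3/(-10) = -3*(-⅒) = 3/10 ≈ 0.30000)
-14*(c + 7) = -14*(3/10 + 7) = -14*73/10 = -511/5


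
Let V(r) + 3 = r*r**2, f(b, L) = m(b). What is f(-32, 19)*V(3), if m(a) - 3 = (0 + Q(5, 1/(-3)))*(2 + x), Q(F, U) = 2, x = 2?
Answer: 264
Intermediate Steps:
m(a) = 11 (m(a) = 3 + (0 + 2)*(2 + 2) = 3 + 2*4 = 3 + 8 = 11)
f(b, L) = 11
V(r) = -3 + r**3 (V(r) = -3 + r*r**2 = -3 + r**3)
f(-32, 19)*V(3) = 11*(-3 + 3**3) = 11*(-3 + 27) = 11*24 = 264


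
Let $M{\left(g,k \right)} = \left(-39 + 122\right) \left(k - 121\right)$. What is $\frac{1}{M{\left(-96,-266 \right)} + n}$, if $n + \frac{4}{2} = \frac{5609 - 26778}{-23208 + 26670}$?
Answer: $- \frac{3462}{111230995} \approx -3.1124 \cdot 10^{-5}$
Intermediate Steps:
$M{\left(g,k \right)} = -10043 + 83 k$ ($M{\left(g,k \right)} = 83 \left(-121 + k\right) = -10043 + 83 k$)
$n = - \frac{28093}{3462}$ ($n = -2 + \frac{5609 - 26778}{-23208 + 26670} = -2 - \frac{21169}{3462} = - \frac{28093}{3462} \approx -8.1147$)
$\frac{1}{M{\left(-96,-266 \right)} + n} = \frac{1}{\left(-10043 + 83 \left(-266\right)\right) - \frac{28093}{3462}} = \frac{1}{\left(-10043 - 22078\right) - \frac{28093}{3462}} = \frac{1}{-32121 - \frac{28093}{3462}} = \frac{1}{- \frac{111230995}{3462}} = - \frac{3462}{111230995}$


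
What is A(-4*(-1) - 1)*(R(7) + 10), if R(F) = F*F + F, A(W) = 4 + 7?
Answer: 726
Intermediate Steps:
A(W) = 11
R(F) = F + F² (R(F) = F² + F = F + F²)
A(-4*(-1) - 1)*(R(7) + 10) = 11*(7*(1 + 7) + 10) = 11*(7*8 + 10) = 11*(56 + 10) = 11*66 = 726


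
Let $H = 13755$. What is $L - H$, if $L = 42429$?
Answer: $28674$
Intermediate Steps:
$L - H = 42429 - 13755 = 28674$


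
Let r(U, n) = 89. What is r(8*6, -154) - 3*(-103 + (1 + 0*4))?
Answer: 395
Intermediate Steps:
r(8*6, -154) - 3*(-103 + (1 + 0*4)) = 89 - 3*(-103 + (1 + 0*4)) = 89 - 3*(-103 + (1 + 0)) = 89 - 3*(-103 + 1) = 89 - 3*(-102) = 89 - 1*(-306) = 89 + 306 = 395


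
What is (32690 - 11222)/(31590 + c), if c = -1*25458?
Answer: 1789/511 ≈ 3.5010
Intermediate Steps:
c = -25458
(32690 - 11222)/(31590 + c) = (32690 - 11222)/(31590 - 25458) = 21468/6132 = 21468*(1/6132) = 1789/511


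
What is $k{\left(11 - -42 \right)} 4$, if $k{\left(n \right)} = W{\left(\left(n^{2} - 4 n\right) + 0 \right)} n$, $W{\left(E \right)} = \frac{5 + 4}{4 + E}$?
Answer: $\frac{212}{289} \approx 0.73356$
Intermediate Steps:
$W{\left(E \right)} = \frac{9}{4 + E}$
$k{\left(n \right)} = \frac{9 n}{4 + n^{2} - 4 n}$ ($k{\left(n \right)} = \frac{9}{4 + \left(\left(n^{2} - 4 n\right) + 0\right)} n = \frac{9}{4 + \left(n^{2} - 4 n\right)} n = \frac{9}{4 + n^{2} - 4 n} n = \frac{9 n}{4 + n^{2} - 4 n}$)
$k{\left(11 - -42 \right)} 4 = \frac{9 \left(11 - -42\right)}{4 + \left(11 - -42\right) \left(-4 + \left(11 - -42\right)\right)} 4 = \frac{9 \left(11 + 42\right)}{4 + \left(11 + 42\right) \left(-4 + \left(11 + 42\right)\right)} 4 = 9 \cdot 53 \frac{1}{4 + 53 \left(-4 + 53\right)} 4 = 9 \cdot 53 \frac{1}{4 + 53 \cdot 49} \cdot 4 = 9 \cdot 53 \frac{1}{4 + 2597} \cdot 4 = 9 \cdot 53 \cdot \frac{1}{2601} \cdot 4 = \frac{53}{289} \cdot 4 = \frac{212}{289}$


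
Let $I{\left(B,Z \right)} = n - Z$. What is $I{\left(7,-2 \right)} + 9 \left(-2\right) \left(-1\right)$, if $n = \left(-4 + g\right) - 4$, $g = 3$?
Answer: $15$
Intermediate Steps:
$n = -5$ ($n = \left(-4 + 3\right) - 4 = -1 - 4 = -5$)
$I{\left(B,Z \right)} = -5 - Z$
$I{\left(7,-2 \right)} + 9 \left(-2\right) \left(-1\right) = \left(-5 - -2\right) + 9 \left(-2\right) \left(-1\right) = \left(-5 + 2\right) - -18 = -3 + 18 = 15$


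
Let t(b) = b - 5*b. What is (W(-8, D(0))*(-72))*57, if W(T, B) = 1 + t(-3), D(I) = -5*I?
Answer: -53352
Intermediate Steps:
t(b) = -4*b
W(T, B) = 13 (W(T, B) = 1 - 4*(-3) = 1 + 12 = 13)
(W(-8, D(0))*(-72))*57 = (13*(-72))*57 = -936*57 = -53352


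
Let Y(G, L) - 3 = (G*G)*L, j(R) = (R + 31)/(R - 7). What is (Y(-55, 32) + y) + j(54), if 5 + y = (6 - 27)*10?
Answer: 4539721/47 ≈ 96590.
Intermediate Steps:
j(R) = (31 + R)/(-7 + R)
Y(G, L) = 3 + L*G² (Y(G, L) = 3 + (G*G)*L = 3 + G²*L = 3 + L*G²)
y = -215 (y = -5 + (6 - 27)*10 = -5 - 21*10 = -5 - 210 = -215)
(Y(-55, 32) + y) + j(54) = ((3 + 32*(-55)²) - 215) + (31 + 54)/(-7 + 54) = ((3 + 32*3025) - 215) + 85/47 = ((3 + 96800) - 215) + (1/47)*85 = (96803 - 215) + 85/47 = 96588 + 85/47 = 4539721/47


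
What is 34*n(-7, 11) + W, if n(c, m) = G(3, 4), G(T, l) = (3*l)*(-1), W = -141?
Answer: -549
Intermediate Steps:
G(T, l) = -3*l
n(c, m) = -12 (n(c, m) = -3*4 = -12)
34*n(-7, 11) + W = 34*(-12) - 141 = -408 - 141 = -549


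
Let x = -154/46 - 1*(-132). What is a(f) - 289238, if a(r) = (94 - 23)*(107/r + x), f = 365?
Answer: -2351295794/8395 ≈ -2.8008e+5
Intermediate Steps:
x = 2959/23 (x = -154*1/46 + 132 = -77/23 + 132 = 2959/23 ≈ 128.65)
a(r) = 210089/23 + 7597/r (a(r) = (94 - 23)*(107/r + 2959/23) = 71*(2959/23 + 107/r) = 210089/23 + 7597/r)
a(f) - 289238 = (210089/23 + 7597/365) - 289238 = 76857216/8395 - 289238 = -2351295794/8395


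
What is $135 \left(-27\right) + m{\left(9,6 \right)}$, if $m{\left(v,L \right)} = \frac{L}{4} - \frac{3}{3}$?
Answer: $- \frac{7289}{2} \approx -3644.5$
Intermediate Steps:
$m{\left(v,L \right)} = -1 + \frac{L}{4}$ ($m{\left(v,L \right)} = L \frac{1}{4} - 1 = \frac{L}{4} - 1 = -1 + \frac{L}{4}$)
$135 \left(-27\right) + m{\left(9,6 \right)} = 135 \left(-27\right) + \left(-1 + \frac{1}{4} \cdot 6\right) = -3645 + \left(-1 + \frac{3}{2}\right) = -3645 + \frac{1}{2} = - \frac{7289}{2}$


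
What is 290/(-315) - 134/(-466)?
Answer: -9293/14679 ≈ -0.63308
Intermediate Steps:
290/(-315) - 134/(-466) = 290*(-1/315) - 134*(-1/466) = -58/63 + 67/233 = -9293/14679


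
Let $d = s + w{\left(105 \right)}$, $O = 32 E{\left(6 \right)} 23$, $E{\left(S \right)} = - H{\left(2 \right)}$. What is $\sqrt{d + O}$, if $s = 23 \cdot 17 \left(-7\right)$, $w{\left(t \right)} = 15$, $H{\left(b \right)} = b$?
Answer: $3 i \sqrt{466} \approx 64.761 i$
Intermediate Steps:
$s = -2737$ ($s = 391 \left(-7\right) = -2737$)
$E{\left(S \right)} = -2$ ($E{\left(S \right)} = \left(-1\right) 2 = -2$)
$O = -1472$ ($O = 32 \left(-2\right) 23 = \left(-64\right) 23 = -1472$)
$d = -2722$ ($d = -2737 + 15 = -2722$)
$\sqrt{d + O} = \sqrt{-2722 - 1472} = \sqrt{-4194} = 3 i \sqrt{466}$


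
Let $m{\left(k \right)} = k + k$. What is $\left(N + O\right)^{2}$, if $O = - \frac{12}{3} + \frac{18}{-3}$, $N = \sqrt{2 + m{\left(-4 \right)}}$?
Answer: $\left(10 - i \sqrt{6}\right)^{2} \approx 94.0 - 48.99 i$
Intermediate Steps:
$m{\left(k \right)} = 2 k$
$N = i \sqrt{6}$ ($N = \sqrt{2 + 2 \left(-4\right)} = \sqrt{2 - 8} = \sqrt{-6} = i \sqrt{6} \approx 2.4495 i$)
$O = -10$ ($O = \left(-12\right) \frac{1}{3} + 18 \left(- \frac{1}{3}\right) = -4 - 6 = -10$)
$\left(N + O\right)^{2} = \left(i \sqrt{6} - 10\right)^{2} = \left(-10 + i \sqrt{6}\right)^{2}$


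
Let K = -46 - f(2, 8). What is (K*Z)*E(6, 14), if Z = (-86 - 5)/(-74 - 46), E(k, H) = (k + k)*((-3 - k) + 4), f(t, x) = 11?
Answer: 5187/2 ≈ 2593.5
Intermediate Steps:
E(k, H) = 2*k*(1 - k) (E(k, H) = (2*k)*(1 - k) = 2*k*(1 - k))
K = -57 (K = -46 - 1*11 = -46 - 11 = -57)
Z = 91/120 (Z = -91/(-120) = -91*(-1/120) = 91/120 ≈ 0.75833)
(K*Z)*E(6, 14) = (-57*91/120)*(2*6*(1 - 1*6)) = -1729*6*(1 - 6)/20 = -1729*6*(-5)/20 = -1729/40*(-60) = 5187/2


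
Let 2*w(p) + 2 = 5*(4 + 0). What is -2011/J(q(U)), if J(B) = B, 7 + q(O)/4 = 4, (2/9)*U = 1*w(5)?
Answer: 2011/12 ≈ 167.58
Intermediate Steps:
w(p) = 9 (w(p) = -1 + (5*(4 + 0))/2 = -1 + (5*4)/2 = -1 + (½)*20 = -1 + 10 = 9)
U = 81/2 (U = 9*(1*9)/2 = (9/2)*9 = 81/2 ≈ 40.500)
q(O) = -12 (q(O) = -28 + 4*4 = -28 + 16 = -12)
-2011/J(q(U)) = -2011/(-12) = -2011*(-1/12) = 2011/12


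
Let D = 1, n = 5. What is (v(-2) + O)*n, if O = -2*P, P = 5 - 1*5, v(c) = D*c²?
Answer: 20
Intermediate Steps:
v(c) = c² (v(c) = 1*c² = c²)
P = 0 (P = 5 - 5 = 0)
O = 0 (O = -2*0 = 0)
(v(-2) + O)*n = ((-2)² + 0)*5 = (4 + 0)*5 = 4*5 = 20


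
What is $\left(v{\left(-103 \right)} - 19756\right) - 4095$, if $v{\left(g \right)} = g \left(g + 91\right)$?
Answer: $-22615$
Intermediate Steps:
$v{\left(g \right)} = g \left(91 + g\right)$
$\left(v{\left(-103 \right)} - 19756\right) - 4095 = \left(- 103 \left(91 - 103\right) - 19756\right) - 4095 = \left(\left(-103\right) \left(-12\right) - 19756\right) - 4095 = \left(1236 - 19756\right) - 4095 = -18520 - 4095 = -22615$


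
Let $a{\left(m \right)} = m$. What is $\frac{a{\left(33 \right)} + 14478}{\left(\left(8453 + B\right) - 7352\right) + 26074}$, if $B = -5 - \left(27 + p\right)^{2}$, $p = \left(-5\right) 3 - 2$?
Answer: $\frac{14511}{27070} \approx 0.53605$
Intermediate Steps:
$p = -17$ ($p = -15 - 2 = -17$)
$B = -105$ ($B = -5 - \left(27 - 17\right)^{2} = -5 - 10^{2} = -5 - 100 = -105$)
$\frac{a{\left(33 \right)} + 14478}{\left(\left(8453 + B\right) - 7352\right) + 26074} = \frac{33 + 14478}{\left(\left(8453 - 105\right) - 7352\right) + 26074} = \frac{14511}{\left(8348 - 7352\right) + 26074} = \frac{14511}{996 + 26074} = \frac{14511}{27070}$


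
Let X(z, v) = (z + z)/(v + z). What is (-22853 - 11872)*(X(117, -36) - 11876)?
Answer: 1236881350/3 ≈ 4.1229e+8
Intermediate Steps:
X(z, v) = 2*z/(v + z) (X(z, v) = (2*z)/(v + z) = 2*z/(v + z))
(-22853 - 11872)*(X(117, -36) - 11876) = (-22853 - 11872)*(2*117/(-36 + 117) - 11876) = -34725*(2*117/81 - 11876) = -34725*(2*117*(1/81) - 11876) = -34725*(26/9 - 11876) = -34725*(-106858/9) = 1236881350/3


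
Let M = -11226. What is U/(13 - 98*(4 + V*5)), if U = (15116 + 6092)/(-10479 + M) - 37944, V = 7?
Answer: 823595728/82674345 ≈ 9.9619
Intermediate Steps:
U = -823595728/21705 (U = (15116 + 6092)/(-10479 - 11226) - 37944 = 21208/(-21705) - 37944 = 21208*(-1/21705) - 37944 = -21208/21705 - 37944 = -823595728/21705 ≈ -37945.)
U/(13 - 98*(4 + V*5)) = -823595728/(21705*(13 - 98*(4 + 7*5))) = -823595728/(21705*(13 - 98*(4 + 35))) = -823595728/(21705*(13 - 98*39)) = -823595728/(21705*(13 - 3822)) = -823595728/21705/(-3809) = -823595728/21705*(-1/3809) = 823595728/82674345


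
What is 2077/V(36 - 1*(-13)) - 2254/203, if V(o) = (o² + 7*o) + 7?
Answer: -825589/79779 ≈ -10.348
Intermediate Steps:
V(o) = 7 + o² + 7*o
2077/V(36 - 1*(-13)) - 2254/203 = 2077/(7 + (36 - 1*(-13))² + 7*(36 - 1*(-13))) - 2254/203 = 2077/(7 + (36 + 13)² + 7*(36 + 13)) - 2254*1/203 = 2077/(7 + 49² + 7*49) - 322/29 = 2077/(7 + 2401 + 343) - 322/29 = 2077/2751 - 322/29 = -825589/79779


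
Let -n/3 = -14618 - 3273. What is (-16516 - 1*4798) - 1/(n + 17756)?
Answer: -1522437707/71429 ≈ -21314.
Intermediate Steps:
n = 53673 (n = -3*(-14618 - 3273) = -3*(-17891) = 53673)
(-16516 - 1*4798) - 1/(n + 17756) = (-16516 - 1*4798) - 1/(53673 + 17756) = (-16516 - 4798) - 1/71429 = -21314 - 1*1/71429 = -21314 - 1/71429 = -1522437707/71429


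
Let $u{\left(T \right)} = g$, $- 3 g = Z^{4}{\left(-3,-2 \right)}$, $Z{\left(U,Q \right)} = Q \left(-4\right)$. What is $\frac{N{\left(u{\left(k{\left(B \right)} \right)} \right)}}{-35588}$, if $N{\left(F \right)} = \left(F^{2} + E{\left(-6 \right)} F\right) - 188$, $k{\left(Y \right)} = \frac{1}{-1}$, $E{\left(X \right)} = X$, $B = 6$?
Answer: $- \frac{601759}{11439} \approx -52.606$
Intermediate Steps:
$Z{\left(U,Q \right)} = - 4 Q$
$g = - \frac{4096}{3}$ ($g = - \frac{\left(\left(-4\right) \left(-2\right)\right)^{4}}{3} = - \frac{8^{4}}{3} = \left(- \frac{1}{3}\right) 4096 = - \frac{4096}{3} \approx -1365.3$)
$k{\left(Y \right)} = -1$
$u{\left(T \right)} = - \frac{4096}{3}$
$N{\left(F \right)} = -188 + F^{2} - 6 F$ ($N{\left(F \right)} = \left(F^{2} - 6 F\right) - 188 = -188 + F^{2} - 6 F$)
$\frac{N{\left(u{\left(k{\left(B \right)} \right)} \right)}}{-35588} = \frac{-188 + \left(- \frac{4096}{3}\right)^{2} - -8192}{-35588} = \left(-188 + \frac{16777216}{9} + 8192\right) \left(- \frac{1}{35588}\right) = \frac{16849252}{9} \left(- \frac{1}{35588}\right) = - \frac{601759}{11439}$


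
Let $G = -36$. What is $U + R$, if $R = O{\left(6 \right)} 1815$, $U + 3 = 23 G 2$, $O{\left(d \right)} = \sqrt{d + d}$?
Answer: $-1659 + 3630 \sqrt{3} \approx 4628.3$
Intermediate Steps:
$O{\left(d \right)} = \sqrt{2} \sqrt{d}$ ($O{\left(d \right)} = \sqrt{2 d} = \sqrt{2} \sqrt{d}$)
$U = -1659$ ($U = -3 + 23 \left(-36\right) 2 = -3 - 1656 = -1659$)
$R = 3630 \sqrt{3}$ ($R = \sqrt{2} \sqrt{6} \cdot 1815 = 2 \sqrt{3} \cdot 1815 = 3630 \sqrt{3} \approx 6287.3$)
$U + R = -1659 + 3630 \sqrt{3}$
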